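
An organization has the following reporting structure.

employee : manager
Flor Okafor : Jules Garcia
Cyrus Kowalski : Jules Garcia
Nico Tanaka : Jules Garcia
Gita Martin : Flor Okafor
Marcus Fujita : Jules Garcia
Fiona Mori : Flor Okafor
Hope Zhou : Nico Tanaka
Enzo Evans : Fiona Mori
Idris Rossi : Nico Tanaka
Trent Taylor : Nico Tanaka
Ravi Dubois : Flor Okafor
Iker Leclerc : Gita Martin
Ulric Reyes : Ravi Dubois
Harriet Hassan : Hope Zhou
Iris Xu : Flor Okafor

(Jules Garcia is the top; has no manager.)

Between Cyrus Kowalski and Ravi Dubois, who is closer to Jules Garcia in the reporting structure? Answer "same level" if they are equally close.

Cyrus Kowalski

Cyrus Kowalski is 1 level below Jules Garcia; Ravi Dubois is 2. Cyrus Kowalski is higher.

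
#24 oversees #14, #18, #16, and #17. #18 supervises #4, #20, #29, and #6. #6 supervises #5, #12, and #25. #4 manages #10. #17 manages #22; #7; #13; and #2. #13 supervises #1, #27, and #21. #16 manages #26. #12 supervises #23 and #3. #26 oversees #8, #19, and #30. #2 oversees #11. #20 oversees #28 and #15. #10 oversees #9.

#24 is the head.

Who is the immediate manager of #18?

#24

#18 reports directly to #24.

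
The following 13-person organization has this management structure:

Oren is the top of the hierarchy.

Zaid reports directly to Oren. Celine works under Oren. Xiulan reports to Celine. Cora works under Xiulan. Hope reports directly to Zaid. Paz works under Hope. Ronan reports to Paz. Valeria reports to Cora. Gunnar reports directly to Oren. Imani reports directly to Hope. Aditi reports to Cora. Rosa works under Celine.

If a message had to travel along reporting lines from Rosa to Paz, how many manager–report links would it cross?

Rosa is 2 levels below Oren, and Paz is 3 levels below Oren (their lowest common manager). The shortest path runs up from Rosa to Oren and back down to Paz: 2 + 3 = 5 links.

5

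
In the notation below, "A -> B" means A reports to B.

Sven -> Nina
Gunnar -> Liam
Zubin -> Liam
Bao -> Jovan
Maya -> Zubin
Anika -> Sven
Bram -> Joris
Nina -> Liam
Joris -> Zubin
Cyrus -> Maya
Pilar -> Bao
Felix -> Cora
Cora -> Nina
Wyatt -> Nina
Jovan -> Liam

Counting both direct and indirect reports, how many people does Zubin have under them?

Zubin directly manages Joris, Maya. Under Joris: Bram (1). Under Maya: Cyrus (1). So Zubin's organization is 2 direct reports plus everyone under them: 2 + 2 = 4.

4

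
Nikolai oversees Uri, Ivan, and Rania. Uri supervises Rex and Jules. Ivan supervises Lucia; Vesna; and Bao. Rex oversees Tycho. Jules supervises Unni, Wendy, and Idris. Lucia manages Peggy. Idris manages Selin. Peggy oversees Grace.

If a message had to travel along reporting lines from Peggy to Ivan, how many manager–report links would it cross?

Peggy is in Ivan's organization: the chain from Peggy up to Ivan is Peggy → Lucia → Ivan, which is 2 links.

2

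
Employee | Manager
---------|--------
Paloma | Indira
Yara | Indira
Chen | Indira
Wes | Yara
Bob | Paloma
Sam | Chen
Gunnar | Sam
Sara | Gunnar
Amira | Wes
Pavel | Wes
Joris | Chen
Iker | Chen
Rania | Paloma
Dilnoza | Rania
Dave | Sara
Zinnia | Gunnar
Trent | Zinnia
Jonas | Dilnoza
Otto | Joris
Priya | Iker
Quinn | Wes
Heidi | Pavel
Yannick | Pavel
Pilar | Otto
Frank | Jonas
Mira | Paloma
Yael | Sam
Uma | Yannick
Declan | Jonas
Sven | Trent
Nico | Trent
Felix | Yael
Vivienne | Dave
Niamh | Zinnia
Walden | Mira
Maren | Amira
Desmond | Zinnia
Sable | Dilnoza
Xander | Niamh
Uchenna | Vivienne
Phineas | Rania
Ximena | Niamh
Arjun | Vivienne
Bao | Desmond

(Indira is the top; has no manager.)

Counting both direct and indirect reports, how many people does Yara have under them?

Yara directly manages Wes. Under Wes: Quinn, Pavel, Yannick, Uma, Heidi, Amira, Maren (7). That's 8 in total.

8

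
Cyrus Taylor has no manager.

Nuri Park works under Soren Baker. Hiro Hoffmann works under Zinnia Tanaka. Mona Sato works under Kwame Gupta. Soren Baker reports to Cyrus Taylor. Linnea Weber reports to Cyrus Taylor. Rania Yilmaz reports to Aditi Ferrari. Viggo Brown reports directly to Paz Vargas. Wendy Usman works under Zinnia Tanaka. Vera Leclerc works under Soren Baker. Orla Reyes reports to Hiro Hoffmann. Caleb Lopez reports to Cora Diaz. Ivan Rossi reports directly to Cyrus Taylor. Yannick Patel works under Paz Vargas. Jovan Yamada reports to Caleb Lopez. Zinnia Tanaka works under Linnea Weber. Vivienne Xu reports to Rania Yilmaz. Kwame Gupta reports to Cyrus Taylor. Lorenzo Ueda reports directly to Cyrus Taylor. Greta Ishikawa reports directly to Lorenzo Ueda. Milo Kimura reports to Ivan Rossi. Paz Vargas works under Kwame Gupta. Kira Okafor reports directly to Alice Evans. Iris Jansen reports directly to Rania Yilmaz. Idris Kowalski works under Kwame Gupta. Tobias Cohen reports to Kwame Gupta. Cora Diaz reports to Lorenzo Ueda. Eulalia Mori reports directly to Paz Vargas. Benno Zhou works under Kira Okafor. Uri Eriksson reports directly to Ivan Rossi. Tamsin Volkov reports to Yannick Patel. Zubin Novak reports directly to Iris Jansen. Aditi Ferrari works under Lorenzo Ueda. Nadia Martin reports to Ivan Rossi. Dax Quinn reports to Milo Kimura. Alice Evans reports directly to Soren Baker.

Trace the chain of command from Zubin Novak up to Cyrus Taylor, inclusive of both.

Zubin Novak -> Iris Jansen -> Rania Yilmaz -> Aditi Ferrari -> Lorenzo Ueda -> Cyrus Taylor

Zubin Novak reports to Iris Jansen. Iris Jansen reports to Rania Yilmaz. Rania Yilmaz reports to Aditi Ferrari. Aditi Ferrari reports to Lorenzo Ueda. Lorenzo Ueda reports to Cyrus Taylor. Cyrus Taylor is at the top.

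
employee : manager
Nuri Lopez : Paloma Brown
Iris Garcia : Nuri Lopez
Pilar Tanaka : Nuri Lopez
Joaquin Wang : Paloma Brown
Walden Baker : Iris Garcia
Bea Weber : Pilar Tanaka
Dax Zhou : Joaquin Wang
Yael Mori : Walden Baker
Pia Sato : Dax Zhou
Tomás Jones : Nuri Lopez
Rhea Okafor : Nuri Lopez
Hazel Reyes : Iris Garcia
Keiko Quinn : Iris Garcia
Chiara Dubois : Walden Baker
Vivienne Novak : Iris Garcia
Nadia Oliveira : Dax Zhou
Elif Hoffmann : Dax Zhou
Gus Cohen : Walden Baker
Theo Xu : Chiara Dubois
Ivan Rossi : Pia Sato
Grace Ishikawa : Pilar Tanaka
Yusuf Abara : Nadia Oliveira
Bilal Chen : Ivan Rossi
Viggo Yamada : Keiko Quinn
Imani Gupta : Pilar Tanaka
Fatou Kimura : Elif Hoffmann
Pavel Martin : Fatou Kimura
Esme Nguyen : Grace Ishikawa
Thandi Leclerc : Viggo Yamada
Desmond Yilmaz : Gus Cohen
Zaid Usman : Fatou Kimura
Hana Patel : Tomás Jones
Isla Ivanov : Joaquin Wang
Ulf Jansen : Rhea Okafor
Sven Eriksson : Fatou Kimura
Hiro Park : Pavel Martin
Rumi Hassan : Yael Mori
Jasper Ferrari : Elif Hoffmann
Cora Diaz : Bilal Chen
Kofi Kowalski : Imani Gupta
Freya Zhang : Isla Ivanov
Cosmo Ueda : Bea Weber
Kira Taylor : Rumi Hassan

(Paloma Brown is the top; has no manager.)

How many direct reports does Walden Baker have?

Walden Baker directly manages Yael Mori, Chiara Dubois, Gus Cohen. That is 3 direct reports.

3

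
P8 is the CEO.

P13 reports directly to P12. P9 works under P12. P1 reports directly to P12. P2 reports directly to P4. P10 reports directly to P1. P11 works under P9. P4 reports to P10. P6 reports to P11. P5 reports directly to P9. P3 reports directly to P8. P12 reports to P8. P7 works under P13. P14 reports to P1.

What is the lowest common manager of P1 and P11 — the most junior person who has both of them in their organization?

P12

P1's chain of managers is P12, P8. P11's chain of managers is P9, P12, P8. The first manager that appears in both chains is P12.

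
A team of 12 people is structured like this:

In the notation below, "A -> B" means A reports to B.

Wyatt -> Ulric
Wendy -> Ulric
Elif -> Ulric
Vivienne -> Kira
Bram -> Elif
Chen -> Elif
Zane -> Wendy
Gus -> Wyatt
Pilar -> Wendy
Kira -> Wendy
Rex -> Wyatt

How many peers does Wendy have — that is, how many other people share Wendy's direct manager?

2

Wendy reports to Ulric. Ulric's other direct reports are Wyatt, Elif — 2 peers.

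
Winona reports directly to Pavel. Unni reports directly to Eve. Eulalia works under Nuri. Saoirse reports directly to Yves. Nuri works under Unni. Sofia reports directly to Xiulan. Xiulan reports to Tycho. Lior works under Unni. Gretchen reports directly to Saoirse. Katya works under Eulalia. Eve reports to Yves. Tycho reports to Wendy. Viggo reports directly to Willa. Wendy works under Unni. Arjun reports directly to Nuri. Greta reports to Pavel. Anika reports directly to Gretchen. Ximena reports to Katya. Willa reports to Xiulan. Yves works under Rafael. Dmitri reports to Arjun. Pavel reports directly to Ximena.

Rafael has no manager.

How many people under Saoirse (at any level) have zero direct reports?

The only person in Saoirse's organization with no one reporting to them is Anika. That is 1.

1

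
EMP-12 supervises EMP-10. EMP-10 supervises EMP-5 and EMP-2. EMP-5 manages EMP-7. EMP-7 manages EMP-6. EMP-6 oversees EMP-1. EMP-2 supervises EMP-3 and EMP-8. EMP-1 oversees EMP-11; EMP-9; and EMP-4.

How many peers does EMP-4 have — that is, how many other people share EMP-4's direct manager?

2

EMP-4 reports to EMP-1. EMP-1's other direct reports are EMP-9, EMP-11 — 2 peers.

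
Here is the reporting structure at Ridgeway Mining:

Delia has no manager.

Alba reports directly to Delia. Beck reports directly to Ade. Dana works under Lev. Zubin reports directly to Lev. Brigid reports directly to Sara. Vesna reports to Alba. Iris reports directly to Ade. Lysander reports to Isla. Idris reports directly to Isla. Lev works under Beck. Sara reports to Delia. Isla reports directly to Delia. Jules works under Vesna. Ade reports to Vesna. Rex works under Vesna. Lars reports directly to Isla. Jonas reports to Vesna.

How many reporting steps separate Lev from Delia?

5

Chain from Lev up to Delia: Lev → Beck → Ade → Vesna → Alba → Delia. That is 5 steps up, so Lev is 5 levels below Delia.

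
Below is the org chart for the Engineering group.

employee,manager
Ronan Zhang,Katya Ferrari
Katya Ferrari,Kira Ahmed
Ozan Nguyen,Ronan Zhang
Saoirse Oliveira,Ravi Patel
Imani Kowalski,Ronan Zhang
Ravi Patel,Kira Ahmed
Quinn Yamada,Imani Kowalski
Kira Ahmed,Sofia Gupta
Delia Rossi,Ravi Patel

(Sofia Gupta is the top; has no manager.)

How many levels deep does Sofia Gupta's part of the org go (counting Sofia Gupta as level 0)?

5

The longest chain under Sofia Gupta runs Sofia Gupta → Kira Ahmed → Katya Ferrari → Ronan Zhang → Imani Kowalski → Quinn Yamada, which is 5 levels below Sofia Gupta.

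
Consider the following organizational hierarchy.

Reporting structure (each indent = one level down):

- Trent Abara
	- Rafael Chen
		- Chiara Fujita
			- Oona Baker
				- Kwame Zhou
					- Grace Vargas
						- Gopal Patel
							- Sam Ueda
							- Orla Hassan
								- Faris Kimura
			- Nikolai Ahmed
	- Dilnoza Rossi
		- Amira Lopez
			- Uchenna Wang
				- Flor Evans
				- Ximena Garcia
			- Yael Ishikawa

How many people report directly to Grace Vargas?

Grace Vargas directly manages Gopal Patel. That is 1 direct report.

1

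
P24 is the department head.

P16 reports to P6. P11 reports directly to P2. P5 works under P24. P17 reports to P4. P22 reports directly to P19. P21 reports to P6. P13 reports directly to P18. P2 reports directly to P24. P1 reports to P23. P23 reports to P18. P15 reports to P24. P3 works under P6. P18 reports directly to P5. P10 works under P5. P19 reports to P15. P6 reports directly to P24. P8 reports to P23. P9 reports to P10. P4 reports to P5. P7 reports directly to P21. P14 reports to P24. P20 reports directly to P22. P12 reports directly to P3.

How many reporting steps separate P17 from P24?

3

Chain from P17 up to P24: P17 → P4 → P5 → P24. That is 3 steps up, so P17 is 3 levels below P24.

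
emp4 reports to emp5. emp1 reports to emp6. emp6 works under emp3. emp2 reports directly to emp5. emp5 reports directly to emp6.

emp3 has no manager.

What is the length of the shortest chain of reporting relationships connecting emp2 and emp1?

3

emp2 is 2 levels below emp6, and emp1 is 1 level below emp6 (their lowest common manager). The shortest path runs up from emp2 to emp6 and back down to emp1: 2 + 1 = 3 links.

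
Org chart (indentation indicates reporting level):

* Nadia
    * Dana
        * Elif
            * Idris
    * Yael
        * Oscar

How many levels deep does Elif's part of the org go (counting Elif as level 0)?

The longest chain under Elif runs Elif → Idris, which is 1 level below Elif.

1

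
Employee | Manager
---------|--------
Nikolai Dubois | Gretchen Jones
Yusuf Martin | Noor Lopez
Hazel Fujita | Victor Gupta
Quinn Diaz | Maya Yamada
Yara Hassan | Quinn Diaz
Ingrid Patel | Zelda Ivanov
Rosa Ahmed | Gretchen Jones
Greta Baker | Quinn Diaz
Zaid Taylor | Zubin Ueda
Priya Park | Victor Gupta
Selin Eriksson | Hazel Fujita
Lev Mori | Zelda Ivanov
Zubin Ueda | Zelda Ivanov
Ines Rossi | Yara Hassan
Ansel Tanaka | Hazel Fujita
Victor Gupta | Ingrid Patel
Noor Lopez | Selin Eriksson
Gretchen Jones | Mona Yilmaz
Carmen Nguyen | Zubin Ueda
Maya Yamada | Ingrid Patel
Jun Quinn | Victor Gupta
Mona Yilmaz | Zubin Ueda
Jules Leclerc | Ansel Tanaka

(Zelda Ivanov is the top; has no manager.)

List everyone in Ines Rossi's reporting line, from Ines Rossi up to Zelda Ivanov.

Ines Rossi reports to Yara Hassan. Yara Hassan reports to Quinn Diaz. Quinn Diaz reports to Maya Yamada. Maya Yamada reports to Ingrid Patel. Ingrid Patel reports to Zelda Ivanov. Zelda Ivanov is at the top.

Ines Rossi -> Yara Hassan -> Quinn Diaz -> Maya Yamada -> Ingrid Patel -> Zelda Ivanov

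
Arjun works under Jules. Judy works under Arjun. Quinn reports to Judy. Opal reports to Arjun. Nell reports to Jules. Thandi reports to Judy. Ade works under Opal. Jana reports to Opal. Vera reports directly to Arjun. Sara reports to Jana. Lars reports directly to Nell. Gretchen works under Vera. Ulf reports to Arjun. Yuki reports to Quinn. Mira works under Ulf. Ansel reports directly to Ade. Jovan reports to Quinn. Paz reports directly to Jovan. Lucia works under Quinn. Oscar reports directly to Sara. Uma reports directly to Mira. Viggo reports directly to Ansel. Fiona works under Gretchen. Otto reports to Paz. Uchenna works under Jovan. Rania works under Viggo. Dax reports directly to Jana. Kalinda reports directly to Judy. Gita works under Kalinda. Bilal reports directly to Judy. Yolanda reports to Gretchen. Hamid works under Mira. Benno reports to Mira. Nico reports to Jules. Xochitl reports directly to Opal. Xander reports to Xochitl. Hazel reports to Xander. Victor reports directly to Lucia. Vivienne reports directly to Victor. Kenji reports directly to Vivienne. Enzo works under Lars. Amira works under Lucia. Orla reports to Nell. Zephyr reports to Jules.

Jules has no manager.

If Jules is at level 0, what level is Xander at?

Chain from Xander up to Jules: Xander → Xochitl → Opal → Arjun → Jules. That is 4 steps up, so Xander is 4 levels below Jules.

4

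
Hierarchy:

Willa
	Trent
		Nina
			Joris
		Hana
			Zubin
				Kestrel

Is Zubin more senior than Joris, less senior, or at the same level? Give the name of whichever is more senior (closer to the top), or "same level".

Both Zubin and Joris are 3 levels below Willa.

same level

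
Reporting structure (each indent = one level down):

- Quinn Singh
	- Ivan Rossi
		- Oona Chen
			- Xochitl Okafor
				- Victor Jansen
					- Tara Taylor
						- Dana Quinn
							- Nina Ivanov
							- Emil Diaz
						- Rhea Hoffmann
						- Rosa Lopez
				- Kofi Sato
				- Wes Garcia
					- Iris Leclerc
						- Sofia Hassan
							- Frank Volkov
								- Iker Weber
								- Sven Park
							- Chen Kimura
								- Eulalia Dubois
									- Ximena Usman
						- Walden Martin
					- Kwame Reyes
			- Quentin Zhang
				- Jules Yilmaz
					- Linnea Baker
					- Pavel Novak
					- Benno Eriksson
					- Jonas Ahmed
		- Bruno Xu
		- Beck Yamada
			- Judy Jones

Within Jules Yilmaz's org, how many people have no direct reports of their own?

The people in Jules Yilmaz's organization with no one reporting to them are Jonas Ahmed, Benno Eriksson, Pavel Novak, Linnea Baker. That is 4.

4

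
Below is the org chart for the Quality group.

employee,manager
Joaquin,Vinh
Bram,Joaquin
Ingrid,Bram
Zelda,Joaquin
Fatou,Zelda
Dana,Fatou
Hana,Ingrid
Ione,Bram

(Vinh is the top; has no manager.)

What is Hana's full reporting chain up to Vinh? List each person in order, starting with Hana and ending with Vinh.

Hana -> Ingrid -> Bram -> Joaquin -> Vinh

Hana reports to Ingrid. Ingrid reports to Bram. Bram reports to Joaquin. Joaquin reports to Vinh. Vinh is at the top.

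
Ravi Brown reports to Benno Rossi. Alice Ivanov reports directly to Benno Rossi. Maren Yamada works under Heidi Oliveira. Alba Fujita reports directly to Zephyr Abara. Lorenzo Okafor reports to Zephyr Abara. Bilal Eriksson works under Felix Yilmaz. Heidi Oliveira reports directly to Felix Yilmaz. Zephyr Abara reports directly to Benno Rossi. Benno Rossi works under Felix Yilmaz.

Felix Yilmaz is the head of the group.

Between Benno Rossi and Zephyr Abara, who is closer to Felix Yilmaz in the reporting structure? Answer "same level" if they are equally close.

Benno Rossi is 1 level below Felix Yilmaz; Zephyr Abara is 2. Benno Rossi is higher.

Benno Rossi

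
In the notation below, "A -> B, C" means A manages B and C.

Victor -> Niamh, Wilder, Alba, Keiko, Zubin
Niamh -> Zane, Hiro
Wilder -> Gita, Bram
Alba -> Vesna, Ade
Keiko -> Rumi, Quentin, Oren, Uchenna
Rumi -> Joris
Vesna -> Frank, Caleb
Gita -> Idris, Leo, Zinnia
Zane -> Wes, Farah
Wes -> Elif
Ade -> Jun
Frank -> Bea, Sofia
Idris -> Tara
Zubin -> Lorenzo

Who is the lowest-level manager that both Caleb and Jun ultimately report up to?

Caleb's chain of managers is Vesna, Alba, Victor. Jun's chain of managers is Ade, Alba, Victor. The first manager that appears in both chains is Alba.

Alba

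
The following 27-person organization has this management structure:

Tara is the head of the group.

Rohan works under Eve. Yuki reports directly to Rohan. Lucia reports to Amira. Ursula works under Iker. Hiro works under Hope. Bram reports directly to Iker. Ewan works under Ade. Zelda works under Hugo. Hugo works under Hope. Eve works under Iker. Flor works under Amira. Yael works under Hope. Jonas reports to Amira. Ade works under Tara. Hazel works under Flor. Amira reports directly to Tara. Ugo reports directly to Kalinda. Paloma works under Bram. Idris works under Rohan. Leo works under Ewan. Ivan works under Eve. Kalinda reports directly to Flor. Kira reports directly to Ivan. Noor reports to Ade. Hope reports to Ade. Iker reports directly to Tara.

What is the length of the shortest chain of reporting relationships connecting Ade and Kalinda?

Ade is 1 level below Tara, and Kalinda is 3 levels below Tara (their lowest common manager). The shortest path runs up from Ade to Tara and back down to Kalinda: 1 + 3 = 4 links.

4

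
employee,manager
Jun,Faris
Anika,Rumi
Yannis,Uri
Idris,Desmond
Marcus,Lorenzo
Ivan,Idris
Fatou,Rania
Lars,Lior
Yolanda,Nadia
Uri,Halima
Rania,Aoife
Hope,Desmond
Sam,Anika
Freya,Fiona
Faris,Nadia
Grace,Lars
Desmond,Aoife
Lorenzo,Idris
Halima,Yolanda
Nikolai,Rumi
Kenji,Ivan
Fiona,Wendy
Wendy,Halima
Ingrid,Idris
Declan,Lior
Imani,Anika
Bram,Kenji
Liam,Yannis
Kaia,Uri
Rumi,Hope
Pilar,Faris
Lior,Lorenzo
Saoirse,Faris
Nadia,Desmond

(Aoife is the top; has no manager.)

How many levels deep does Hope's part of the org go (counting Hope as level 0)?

The longest chain under Hope runs Hope → Rumi → Anika → Imani, which is 3 levels below Hope.

3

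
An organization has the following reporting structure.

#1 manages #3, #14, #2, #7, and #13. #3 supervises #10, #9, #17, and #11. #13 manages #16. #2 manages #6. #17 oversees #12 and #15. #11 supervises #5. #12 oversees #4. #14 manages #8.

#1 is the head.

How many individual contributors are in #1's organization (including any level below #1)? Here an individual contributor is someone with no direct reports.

The people in #1's organization with no one reporting to them are #8, #7, #6, #16, #10, #9, #5, #15, #4. That is 9.

9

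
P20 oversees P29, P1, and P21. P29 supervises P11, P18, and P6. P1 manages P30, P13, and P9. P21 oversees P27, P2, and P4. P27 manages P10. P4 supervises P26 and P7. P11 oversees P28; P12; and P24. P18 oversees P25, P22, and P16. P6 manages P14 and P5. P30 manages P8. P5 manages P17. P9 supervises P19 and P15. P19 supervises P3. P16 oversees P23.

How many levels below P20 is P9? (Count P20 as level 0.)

2

Chain from P9 up to P20: P9 → P1 → P20. That is 2 steps up, so P9 is 2 levels below P20.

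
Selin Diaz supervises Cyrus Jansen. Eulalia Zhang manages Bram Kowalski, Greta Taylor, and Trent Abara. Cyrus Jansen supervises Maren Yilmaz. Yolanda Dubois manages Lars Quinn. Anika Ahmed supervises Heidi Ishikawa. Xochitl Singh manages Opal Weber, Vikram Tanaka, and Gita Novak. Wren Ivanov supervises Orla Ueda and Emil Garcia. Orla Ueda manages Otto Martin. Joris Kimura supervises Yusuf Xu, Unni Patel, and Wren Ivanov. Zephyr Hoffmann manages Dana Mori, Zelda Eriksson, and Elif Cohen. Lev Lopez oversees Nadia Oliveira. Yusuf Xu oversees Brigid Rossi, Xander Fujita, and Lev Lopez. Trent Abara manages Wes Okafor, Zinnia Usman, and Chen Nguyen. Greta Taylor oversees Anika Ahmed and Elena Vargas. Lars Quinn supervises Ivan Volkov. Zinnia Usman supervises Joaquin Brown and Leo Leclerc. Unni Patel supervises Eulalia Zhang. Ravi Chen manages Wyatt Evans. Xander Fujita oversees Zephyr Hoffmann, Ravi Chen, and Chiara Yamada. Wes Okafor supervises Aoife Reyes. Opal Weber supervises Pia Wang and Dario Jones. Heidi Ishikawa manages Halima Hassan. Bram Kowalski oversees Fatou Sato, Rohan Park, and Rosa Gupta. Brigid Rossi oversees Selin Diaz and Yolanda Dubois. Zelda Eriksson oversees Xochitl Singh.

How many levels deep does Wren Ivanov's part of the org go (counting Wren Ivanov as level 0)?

2

The longest chain under Wren Ivanov runs Wren Ivanov → Orla Ueda → Otto Martin, which is 2 levels below Wren Ivanov.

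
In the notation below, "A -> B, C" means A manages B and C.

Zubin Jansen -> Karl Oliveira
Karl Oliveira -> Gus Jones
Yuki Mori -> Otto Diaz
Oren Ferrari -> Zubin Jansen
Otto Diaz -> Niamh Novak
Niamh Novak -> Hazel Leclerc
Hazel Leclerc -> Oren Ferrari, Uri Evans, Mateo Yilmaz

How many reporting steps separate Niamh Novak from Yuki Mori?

Chain from Niamh Novak up to Yuki Mori: Niamh Novak → Otto Diaz → Yuki Mori. That is 2 steps up, so Niamh Novak is 2 levels below Yuki Mori.

2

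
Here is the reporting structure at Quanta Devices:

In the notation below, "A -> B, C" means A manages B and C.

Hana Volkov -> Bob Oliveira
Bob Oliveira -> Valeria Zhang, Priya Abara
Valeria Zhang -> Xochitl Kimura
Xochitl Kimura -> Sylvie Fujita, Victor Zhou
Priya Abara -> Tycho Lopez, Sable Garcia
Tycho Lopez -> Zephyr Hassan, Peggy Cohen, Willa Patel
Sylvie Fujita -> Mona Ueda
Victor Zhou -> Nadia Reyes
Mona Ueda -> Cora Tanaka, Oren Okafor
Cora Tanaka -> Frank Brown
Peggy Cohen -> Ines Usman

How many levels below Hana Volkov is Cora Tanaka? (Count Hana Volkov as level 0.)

6

Chain from Cora Tanaka up to Hana Volkov: Cora Tanaka → Mona Ueda → Sylvie Fujita → Xochitl Kimura → Valeria Zhang → Bob Oliveira → Hana Volkov. That is 6 steps up, so Cora Tanaka is 6 levels below Hana Volkov.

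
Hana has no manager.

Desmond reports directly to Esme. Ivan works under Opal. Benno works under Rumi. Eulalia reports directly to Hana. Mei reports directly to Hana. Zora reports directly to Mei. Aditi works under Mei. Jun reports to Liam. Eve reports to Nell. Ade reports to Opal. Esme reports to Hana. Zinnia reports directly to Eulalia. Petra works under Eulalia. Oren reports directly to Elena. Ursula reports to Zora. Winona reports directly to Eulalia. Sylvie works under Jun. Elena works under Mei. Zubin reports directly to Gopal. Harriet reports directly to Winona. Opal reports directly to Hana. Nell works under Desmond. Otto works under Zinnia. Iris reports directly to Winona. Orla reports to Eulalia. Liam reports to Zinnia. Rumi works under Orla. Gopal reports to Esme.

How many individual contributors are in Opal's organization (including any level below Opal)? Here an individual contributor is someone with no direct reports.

2

The people in Opal's organization with no one reporting to them are Ade, Ivan. That is 2.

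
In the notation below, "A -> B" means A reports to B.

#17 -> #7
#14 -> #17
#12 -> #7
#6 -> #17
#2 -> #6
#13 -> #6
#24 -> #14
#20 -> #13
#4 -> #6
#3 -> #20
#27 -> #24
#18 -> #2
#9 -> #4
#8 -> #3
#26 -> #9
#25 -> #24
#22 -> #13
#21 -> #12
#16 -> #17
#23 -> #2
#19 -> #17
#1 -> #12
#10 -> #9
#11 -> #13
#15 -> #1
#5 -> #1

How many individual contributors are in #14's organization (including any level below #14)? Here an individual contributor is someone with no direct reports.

2

The people in #14's organization with no one reporting to them are #25, #27. That is 2.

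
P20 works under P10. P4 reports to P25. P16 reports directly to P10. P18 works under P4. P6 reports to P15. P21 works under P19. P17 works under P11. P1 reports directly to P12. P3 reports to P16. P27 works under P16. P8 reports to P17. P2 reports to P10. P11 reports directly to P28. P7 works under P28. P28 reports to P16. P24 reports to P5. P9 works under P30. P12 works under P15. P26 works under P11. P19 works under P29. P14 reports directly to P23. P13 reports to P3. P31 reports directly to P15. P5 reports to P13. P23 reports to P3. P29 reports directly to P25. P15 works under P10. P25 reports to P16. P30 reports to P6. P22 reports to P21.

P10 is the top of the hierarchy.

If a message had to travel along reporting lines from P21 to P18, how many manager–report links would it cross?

5

P21 is 3 levels below P25, and P18 is 2 levels below P25 (their lowest common manager). The shortest path runs up from P21 to P25 and back down to P18: 3 + 2 = 5 links.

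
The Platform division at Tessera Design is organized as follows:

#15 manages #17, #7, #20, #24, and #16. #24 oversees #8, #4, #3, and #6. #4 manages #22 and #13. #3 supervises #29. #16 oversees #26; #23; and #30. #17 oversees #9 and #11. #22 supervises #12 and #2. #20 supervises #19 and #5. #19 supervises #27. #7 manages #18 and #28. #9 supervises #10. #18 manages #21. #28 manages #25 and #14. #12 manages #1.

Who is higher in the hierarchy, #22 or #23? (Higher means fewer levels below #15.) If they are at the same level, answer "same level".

#22 is 3 levels below #15; #23 is 2. #23 is higher.

#23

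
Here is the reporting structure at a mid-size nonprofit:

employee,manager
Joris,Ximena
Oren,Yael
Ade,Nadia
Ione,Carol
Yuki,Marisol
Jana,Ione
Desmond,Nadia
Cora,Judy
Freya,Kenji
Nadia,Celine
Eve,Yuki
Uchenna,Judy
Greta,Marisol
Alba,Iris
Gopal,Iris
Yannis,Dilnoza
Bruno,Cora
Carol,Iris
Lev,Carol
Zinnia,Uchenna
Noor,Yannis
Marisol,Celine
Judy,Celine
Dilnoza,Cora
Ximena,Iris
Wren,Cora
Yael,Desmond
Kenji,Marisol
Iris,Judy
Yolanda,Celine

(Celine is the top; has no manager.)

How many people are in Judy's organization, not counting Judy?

Judy directly manages Cora, Iris, Uchenna. Under Cora: Wren, Bruno, Dilnoza, Yannis, Noor (5). Under Iris: Gopal, Ximena, Joris, Alba, Carol, Ione, Jana, Lev (8). Under Uchenna: Zinnia (1). So Judy's organization is 3 direct reports plus everyone under them: 6 + 9 + 2 = 17.

17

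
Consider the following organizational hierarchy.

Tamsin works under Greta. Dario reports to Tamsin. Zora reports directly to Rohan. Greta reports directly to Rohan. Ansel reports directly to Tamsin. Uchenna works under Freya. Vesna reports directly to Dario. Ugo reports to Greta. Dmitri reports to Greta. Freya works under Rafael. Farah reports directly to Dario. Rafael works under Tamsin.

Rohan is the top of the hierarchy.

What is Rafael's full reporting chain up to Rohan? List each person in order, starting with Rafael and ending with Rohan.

Rafael -> Tamsin -> Greta -> Rohan

Rafael reports to Tamsin. Tamsin reports to Greta. Greta reports to Rohan. Rohan is at the top.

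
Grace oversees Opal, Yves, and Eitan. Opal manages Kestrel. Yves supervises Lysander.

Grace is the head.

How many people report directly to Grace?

Grace directly manages Opal, Yves, Eitan. That is 3 direct reports.

3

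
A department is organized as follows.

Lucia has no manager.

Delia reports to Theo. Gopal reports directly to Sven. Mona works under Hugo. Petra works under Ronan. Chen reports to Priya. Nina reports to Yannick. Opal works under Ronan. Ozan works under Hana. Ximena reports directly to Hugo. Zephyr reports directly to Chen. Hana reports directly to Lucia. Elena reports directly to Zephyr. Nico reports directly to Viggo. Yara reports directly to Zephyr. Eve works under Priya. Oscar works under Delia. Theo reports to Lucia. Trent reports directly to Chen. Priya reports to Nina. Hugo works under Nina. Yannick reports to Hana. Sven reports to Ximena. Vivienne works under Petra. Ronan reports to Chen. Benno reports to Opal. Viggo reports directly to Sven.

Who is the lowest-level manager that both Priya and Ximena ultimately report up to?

Nina

Priya's chain of managers is Nina, Yannick, Hana, Lucia. Ximena's chain of managers is Hugo, Nina, Yannick, Hana, Lucia. The first manager that appears in both chains is Nina.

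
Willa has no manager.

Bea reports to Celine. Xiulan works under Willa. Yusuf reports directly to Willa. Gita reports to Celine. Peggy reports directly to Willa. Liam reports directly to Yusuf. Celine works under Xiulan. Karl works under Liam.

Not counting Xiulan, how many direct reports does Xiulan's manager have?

Xiulan reports to Willa. Willa's other direct reports are Yusuf, Peggy — 2 peers.

2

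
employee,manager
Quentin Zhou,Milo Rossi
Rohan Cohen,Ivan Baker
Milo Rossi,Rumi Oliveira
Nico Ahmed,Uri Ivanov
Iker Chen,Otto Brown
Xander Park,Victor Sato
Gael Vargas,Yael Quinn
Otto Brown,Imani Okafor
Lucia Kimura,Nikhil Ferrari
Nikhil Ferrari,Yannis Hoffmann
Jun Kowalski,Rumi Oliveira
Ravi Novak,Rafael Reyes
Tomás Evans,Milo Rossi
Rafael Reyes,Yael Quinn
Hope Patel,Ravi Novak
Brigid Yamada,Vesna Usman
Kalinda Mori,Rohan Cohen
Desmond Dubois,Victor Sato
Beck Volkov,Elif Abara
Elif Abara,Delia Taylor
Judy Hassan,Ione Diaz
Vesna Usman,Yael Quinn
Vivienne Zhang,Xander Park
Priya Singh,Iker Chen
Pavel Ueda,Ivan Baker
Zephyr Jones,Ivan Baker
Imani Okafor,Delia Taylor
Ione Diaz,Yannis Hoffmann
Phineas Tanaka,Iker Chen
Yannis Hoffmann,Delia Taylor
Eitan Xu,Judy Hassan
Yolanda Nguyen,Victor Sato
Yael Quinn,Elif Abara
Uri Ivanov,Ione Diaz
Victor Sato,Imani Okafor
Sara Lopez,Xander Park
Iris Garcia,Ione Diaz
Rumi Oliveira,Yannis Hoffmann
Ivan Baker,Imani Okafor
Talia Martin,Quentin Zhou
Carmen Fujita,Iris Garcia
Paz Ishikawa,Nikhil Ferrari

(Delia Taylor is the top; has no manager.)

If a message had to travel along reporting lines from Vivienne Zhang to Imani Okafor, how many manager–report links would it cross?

Vivienne Zhang is in Imani Okafor's organization: the chain from Vivienne Zhang up to Imani Okafor is Vivienne Zhang → Xander Park → Victor Sato → Imani Okafor, which is 3 links.

3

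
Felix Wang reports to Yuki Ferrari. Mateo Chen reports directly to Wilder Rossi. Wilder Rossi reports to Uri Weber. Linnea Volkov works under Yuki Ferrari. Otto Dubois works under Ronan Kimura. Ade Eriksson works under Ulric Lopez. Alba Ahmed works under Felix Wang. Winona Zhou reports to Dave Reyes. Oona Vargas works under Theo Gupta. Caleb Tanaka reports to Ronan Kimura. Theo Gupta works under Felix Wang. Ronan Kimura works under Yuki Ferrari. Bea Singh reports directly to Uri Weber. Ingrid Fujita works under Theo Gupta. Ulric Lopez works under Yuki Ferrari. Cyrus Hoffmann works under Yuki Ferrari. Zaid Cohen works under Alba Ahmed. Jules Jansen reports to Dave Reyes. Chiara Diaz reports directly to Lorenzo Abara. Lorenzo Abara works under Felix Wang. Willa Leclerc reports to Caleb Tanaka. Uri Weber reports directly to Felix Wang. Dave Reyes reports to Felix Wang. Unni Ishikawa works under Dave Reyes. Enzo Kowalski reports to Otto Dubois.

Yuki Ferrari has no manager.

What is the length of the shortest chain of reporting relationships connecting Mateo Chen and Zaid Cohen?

Mateo Chen is 3 levels below Felix Wang, and Zaid Cohen is 2 levels below Felix Wang (their lowest common manager). The shortest path runs up from Mateo Chen to Felix Wang and back down to Zaid Cohen: 3 + 2 = 5 links.

5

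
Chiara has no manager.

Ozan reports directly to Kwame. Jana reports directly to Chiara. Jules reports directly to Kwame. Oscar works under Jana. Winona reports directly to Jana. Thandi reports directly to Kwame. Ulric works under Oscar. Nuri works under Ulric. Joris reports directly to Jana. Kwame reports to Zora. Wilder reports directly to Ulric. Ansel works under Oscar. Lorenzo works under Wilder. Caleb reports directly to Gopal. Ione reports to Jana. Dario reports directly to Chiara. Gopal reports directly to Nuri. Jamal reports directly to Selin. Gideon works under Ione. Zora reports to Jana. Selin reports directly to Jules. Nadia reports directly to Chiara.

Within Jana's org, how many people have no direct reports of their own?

9

The people in Jana's organization with no one reporting to them are Gideon, Joris, Lorenzo, Caleb, Ansel, Winona, Thandi, Ozan, Jamal. That is 9.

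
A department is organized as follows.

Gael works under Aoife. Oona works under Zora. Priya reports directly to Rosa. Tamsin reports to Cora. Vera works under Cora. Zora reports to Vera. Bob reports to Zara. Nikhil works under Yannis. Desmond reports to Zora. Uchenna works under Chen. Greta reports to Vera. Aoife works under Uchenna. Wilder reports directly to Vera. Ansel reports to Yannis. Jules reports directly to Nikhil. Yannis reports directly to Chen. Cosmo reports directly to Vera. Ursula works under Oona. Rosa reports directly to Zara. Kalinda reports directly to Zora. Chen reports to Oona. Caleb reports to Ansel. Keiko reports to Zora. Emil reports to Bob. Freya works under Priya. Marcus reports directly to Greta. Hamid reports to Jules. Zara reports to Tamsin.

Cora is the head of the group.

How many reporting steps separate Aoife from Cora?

6

Chain from Aoife up to Cora: Aoife → Uchenna → Chen → Oona → Zora → Vera → Cora. That is 6 steps up, so Aoife is 6 levels below Cora.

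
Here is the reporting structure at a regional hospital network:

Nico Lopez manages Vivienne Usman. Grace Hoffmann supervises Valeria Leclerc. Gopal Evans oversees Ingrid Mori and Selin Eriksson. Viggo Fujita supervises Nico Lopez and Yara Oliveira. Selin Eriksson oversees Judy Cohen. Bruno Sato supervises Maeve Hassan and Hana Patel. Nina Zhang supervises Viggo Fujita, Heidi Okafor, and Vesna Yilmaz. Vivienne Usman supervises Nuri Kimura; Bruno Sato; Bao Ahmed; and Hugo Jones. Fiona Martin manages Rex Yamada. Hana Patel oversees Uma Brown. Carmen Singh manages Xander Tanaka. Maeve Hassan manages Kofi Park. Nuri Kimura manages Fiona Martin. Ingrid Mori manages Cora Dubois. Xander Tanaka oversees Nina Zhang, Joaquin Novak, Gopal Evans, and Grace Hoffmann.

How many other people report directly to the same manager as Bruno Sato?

Bruno Sato reports to Vivienne Usman. Vivienne Usman's other direct reports are Nuri Kimura, Bao Ahmed, Hugo Jones — 3 peers.

3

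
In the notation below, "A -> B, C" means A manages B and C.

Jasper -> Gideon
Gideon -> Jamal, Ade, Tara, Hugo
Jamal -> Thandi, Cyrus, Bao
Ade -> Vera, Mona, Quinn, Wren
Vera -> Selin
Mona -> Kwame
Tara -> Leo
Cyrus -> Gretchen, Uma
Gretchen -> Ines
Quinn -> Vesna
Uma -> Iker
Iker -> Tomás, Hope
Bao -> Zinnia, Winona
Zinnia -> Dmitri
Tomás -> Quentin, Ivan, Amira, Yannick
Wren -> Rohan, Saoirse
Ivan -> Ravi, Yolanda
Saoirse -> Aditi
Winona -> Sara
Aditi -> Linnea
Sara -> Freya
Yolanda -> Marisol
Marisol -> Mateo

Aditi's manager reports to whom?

Wren

Aditi reports to Saoirse, and Saoirse reports to Wren. So Aditi's skip-level manager is Wren.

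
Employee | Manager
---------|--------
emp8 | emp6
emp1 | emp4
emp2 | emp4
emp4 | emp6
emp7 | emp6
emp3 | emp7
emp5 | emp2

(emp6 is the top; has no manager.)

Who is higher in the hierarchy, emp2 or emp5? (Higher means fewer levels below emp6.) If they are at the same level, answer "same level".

emp2

emp2 is 2 levels below emp6; emp5 is 3. emp2 is higher.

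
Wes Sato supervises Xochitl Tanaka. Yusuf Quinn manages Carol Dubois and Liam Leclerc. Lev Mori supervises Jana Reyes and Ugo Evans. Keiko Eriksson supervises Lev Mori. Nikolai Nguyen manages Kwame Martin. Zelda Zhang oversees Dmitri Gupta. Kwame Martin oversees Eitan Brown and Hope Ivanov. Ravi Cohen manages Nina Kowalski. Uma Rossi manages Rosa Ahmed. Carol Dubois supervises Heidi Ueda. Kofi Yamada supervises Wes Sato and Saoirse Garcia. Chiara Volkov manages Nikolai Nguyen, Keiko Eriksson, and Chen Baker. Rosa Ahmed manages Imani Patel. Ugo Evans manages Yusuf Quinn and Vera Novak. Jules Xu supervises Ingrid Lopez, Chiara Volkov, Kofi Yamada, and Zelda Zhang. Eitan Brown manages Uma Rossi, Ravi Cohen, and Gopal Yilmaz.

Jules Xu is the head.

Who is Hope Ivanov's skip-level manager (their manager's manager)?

Hope Ivanov reports to Kwame Martin, and Kwame Martin reports to Nikolai Nguyen. So Hope Ivanov's skip-level manager is Nikolai Nguyen.

Nikolai Nguyen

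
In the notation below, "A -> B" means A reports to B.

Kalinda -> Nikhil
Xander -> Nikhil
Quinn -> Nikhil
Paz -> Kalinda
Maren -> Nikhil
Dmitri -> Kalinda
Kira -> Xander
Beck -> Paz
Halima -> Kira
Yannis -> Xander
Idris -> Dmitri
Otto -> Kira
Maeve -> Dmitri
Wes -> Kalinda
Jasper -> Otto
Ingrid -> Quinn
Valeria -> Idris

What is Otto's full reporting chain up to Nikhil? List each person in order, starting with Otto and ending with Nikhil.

Otto -> Kira -> Xander -> Nikhil

Otto reports to Kira. Kira reports to Xander. Xander reports to Nikhil. Nikhil is at the top.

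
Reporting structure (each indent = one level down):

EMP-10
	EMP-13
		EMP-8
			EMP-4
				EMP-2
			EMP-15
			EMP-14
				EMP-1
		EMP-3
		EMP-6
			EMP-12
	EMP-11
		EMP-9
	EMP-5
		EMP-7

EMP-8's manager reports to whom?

EMP-10

EMP-8 reports to EMP-13, and EMP-13 reports to EMP-10. So EMP-8's skip-level manager is EMP-10.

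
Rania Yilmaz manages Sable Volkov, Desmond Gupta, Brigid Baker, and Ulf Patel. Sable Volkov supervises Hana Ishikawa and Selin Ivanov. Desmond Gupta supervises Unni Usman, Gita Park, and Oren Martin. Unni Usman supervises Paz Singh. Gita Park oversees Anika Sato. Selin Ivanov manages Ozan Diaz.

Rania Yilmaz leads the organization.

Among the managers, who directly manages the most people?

Rania Yilmaz

Direct-report counts: Rania Yilmaz has 4; Desmond Gupta has 3; Gita Park has 1; Unni Usman has 1; Sable Volkov has 2; Selin Ivanov has 1. The largest is 4, held by Rania Yilmaz.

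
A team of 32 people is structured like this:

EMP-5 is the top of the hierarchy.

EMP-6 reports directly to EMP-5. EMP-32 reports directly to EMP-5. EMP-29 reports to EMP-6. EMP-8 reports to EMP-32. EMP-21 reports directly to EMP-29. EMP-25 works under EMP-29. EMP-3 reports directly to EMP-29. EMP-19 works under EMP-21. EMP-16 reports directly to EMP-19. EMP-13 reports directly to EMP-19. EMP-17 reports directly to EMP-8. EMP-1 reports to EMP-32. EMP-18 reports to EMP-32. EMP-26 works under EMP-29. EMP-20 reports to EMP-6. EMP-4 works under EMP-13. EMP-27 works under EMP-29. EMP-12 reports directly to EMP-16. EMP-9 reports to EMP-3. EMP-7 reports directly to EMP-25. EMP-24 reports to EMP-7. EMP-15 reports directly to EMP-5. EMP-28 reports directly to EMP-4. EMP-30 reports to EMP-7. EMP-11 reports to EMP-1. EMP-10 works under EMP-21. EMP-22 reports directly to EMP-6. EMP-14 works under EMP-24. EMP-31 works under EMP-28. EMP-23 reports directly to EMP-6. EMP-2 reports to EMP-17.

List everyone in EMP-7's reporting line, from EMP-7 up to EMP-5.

EMP-7 -> EMP-25 -> EMP-29 -> EMP-6 -> EMP-5

EMP-7 reports to EMP-25. EMP-25 reports to EMP-29. EMP-29 reports to EMP-6. EMP-6 reports to EMP-5. EMP-5 is at the top.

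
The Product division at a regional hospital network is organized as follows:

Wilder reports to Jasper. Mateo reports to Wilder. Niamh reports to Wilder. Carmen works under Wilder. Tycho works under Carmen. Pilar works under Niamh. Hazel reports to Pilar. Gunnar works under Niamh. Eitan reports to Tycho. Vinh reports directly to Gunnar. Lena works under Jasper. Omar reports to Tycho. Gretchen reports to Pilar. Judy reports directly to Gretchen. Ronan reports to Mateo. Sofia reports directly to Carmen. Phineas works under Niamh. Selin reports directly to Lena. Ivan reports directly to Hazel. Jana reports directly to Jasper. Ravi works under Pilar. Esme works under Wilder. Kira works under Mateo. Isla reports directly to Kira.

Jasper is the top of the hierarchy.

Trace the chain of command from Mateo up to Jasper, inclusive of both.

Mateo -> Wilder -> Jasper

Mateo reports to Wilder. Wilder reports to Jasper. Jasper is at the top.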